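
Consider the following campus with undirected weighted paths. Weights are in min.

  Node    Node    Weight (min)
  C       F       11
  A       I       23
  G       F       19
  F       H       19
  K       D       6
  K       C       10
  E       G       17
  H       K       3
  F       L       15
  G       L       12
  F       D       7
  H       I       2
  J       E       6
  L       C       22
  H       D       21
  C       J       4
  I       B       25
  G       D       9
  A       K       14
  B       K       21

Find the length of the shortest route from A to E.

34 min

Enumerating some paths:
A–I–H–K–C–J–E: 23+2+3+10+4+6 = 48
A–K–D–G–E: 14+6+9+17 = 46
A–K–C–J–E: 14+10+4+6 = 34
The minimum is 34 min via A–K–C–J–E.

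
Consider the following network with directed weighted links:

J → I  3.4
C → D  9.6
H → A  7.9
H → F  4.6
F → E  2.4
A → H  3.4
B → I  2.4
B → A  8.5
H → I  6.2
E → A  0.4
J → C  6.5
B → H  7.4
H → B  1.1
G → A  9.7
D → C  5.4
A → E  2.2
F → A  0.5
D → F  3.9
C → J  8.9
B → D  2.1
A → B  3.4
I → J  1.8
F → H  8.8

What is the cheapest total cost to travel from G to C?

Shortest distances from G:
G: 0
A: 9.7  (via G)
E: 11.9  (via A)
B: 13.1  (via A)
H: 13.1  (via A)
D: 15.2  (via B)
I: 15.5  (via B)
J: 17.3  (via I)
F: 17.7  (via H)
C: 20.6  (via D)
Shortest route: G → A → B → D → C = 20.6.

20.6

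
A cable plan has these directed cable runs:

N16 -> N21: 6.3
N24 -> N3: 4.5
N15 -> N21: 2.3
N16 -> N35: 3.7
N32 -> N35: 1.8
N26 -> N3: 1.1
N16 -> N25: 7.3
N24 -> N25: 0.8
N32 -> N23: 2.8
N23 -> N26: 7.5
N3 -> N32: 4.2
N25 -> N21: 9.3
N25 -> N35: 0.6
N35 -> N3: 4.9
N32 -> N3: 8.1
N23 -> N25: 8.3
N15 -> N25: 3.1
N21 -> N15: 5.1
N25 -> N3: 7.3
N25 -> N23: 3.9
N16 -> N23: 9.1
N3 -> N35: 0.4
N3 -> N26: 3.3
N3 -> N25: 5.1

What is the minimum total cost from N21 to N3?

Settle nodes by increasing distance from N21:
N21: 0
N15: 5.1  (via N21)
N25: 8.2  (via N15)
N35: 8.8  (via N25)
N23: 12.1  (via N25)
N3: 13.7  (via N35)
Shortest route: N21 → N15 → N25 → N35 → N3 = 13.7.

13.7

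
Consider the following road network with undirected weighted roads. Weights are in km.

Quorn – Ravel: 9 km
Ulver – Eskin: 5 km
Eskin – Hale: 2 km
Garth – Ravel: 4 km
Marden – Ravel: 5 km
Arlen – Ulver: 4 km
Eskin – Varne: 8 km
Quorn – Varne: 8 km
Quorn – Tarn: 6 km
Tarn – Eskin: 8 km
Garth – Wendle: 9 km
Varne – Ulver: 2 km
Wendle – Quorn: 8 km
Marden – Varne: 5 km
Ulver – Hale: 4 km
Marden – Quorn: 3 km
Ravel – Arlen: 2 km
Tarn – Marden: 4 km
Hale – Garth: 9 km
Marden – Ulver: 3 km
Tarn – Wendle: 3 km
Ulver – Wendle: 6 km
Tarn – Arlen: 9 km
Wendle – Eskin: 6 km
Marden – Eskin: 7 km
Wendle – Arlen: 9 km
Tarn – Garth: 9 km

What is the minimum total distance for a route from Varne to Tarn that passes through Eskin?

Best Varne to Eskin: Varne–Ulver–Eskin costing 7
Shortest Eskin→Tarn: Eskin–Tarn = 8
Total via Eskin: 7 + 8 = 15 km.

15 km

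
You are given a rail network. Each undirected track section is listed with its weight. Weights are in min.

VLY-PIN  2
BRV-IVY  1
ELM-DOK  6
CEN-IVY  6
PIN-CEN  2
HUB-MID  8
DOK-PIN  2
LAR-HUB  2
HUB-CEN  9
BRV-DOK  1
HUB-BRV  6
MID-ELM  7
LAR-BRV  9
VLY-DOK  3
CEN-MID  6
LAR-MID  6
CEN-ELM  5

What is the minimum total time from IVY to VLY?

5 min

Running Dijkstra from IVY:
IVY: 0
BRV: 1  (via IVY)
DOK: 2  (via BRV)
PIN: 4  (via DOK)
VLY: 5  (via DOK)
Shortest route: IVY → BRV → DOK → VLY = 5 min.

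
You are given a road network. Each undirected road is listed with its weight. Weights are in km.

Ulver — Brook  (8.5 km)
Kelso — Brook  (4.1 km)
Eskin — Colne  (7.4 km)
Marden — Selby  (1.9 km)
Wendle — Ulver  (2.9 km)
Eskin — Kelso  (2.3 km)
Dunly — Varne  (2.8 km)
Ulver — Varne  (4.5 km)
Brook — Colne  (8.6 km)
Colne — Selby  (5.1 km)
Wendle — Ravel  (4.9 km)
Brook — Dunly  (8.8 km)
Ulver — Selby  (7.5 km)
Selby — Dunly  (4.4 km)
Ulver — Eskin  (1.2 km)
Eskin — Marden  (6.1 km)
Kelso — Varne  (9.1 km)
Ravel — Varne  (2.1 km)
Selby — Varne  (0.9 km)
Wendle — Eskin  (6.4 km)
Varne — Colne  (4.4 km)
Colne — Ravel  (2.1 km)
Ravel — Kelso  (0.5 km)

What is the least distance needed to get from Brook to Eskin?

Settle nodes by increasing distance from Brook:
Brook: 0
Kelso: 4.1  (via Brook)
Ravel: 4.6  (via Kelso)
Eskin: 6.4  (via Kelso)
Shortest route: Brook → Kelso → Eskin = 6.4 km.

6.4 km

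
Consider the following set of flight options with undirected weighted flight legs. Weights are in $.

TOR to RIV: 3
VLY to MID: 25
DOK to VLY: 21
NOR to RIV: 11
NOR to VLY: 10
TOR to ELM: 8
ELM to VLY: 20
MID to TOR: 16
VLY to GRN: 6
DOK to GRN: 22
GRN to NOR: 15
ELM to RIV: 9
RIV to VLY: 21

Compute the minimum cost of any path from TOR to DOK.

$45

Running Dijkstra from TOR:
TOR: 0
RIV: 3  (via TOR)
ELM: 8  (via TOR)
NOR: 14  (via RIV)
MID: 16  (via TOR)
VLY: 24  (via RIV)
GRN: 29  (via NOR)
DOK: 45  (via VLY)
Shortest route: TOR → RIV → VLY → DOK = $45.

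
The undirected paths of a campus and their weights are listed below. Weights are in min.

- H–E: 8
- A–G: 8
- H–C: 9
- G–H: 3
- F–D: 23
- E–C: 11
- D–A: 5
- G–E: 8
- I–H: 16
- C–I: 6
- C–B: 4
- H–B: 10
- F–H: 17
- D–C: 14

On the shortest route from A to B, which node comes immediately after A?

G

Candidate routes:
A–G–H–B: 8+3+10 = 21
A–G–H–C–B: 8+3+9+4 = 24
A–D–C–B: 5+14+4 = 23
A–G–E–C–B: 8+8+11+4 = 31
Cheapest is A–G–H–B at 21 min.
So from A the first move is to G.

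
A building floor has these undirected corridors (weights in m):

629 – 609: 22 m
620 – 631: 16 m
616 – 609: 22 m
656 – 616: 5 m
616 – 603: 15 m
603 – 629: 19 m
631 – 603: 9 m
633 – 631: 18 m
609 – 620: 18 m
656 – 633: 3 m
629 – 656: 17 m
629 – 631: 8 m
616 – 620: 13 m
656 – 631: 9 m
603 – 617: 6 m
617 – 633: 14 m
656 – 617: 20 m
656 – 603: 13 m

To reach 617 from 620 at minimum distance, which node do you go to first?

Candidate routes:
620–616–603–617: 13+15+6 = 34
620–631–603–617: 16+9+6 = 31
Cheapest is 620–631–603–617 at 31 m.
So from 620 the first move is to 631.

631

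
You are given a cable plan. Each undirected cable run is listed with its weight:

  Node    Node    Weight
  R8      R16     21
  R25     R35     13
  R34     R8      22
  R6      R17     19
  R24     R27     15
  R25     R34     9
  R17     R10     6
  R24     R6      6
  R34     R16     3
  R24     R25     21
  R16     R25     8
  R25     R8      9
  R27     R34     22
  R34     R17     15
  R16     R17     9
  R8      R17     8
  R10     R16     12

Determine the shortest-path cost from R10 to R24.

Settle nodes by increasing distance from R10:
R10: 0
R17: 6  (via R10)
R16: 12  (via R10)
R8: 14  (via R17)
R34: 15  (via R16)
R25: 20  (via R16)
R6: 25  (via R17)
R24: 31  (via R6)
Shortest route: R10 → R17 → R6 → R24 = 31.

31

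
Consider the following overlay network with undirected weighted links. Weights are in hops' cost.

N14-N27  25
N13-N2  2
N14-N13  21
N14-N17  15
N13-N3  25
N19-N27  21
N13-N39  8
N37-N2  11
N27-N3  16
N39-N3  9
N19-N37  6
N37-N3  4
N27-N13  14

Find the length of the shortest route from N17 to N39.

44 hops' cost

Compare a few routes:
N17 - N14 - N13 - N2 - N37 - N3 - N39: 15+21+2+11+4+9 = 62
N17 - N14 - N27 - N13 - N39: 15+25+14+8 = 62
N17 - N14 - N13 - N39: 15+21+8 = 44
The minimum is 44 hops' cost via N17 - N14 - N13 - N39.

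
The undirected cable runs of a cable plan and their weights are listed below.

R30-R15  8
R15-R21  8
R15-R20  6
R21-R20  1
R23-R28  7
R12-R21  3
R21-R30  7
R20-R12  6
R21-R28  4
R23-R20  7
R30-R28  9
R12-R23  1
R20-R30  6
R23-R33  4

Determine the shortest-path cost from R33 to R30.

Shortest distances from R33:
R33: 0
R23: 4  (via R33)
R12: 5  (via R23)
R21: 8  (via R12)
R20: 9  (via R21)
R28: 11  (via R23)
R30: 15  (via R21)
Shortest route: R33–R23–R12–R21–R30 = 15.

15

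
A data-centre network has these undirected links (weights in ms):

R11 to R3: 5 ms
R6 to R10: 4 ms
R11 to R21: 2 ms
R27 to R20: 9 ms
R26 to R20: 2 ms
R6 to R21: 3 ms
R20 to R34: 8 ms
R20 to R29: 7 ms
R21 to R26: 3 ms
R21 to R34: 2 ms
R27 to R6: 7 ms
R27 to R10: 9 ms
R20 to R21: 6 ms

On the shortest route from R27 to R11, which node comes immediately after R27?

Compare a few routes:
R27–R20–R26–R21–R11: 9+2+3+2 = 16
R27–R6–R21–R11: 7+3+2 = 12
The minimum is 12 ms via R27–R6–R21–R11.
So from R27 the first move is to R6.

R6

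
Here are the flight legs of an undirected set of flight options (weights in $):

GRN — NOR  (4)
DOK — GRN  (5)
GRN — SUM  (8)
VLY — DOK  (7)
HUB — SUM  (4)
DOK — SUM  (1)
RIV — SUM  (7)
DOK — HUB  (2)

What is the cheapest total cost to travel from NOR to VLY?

$16

Enumerating some paths:
NOR - GRN - SUM - DOK - VLY: 4+8+1+7 = 20
NOR - GRN - DOK - VLY: 4+5+7 = 16
Cheapest is NOR - GRN - DOK - VLY at $16.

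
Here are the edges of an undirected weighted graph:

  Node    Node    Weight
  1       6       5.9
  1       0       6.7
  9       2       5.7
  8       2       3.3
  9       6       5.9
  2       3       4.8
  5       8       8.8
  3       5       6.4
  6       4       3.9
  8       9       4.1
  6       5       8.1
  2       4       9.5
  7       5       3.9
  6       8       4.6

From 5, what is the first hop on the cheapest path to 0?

6

Candidate routes:
5–8–6–1–0: 8.8+4.6+5.9+6.7 = 26
5–6–1–0: 8.1+5.9+6.7 = 20.7
The minimum is 20.7 via 5–6–1–0.
So from 5 the first move is to 6.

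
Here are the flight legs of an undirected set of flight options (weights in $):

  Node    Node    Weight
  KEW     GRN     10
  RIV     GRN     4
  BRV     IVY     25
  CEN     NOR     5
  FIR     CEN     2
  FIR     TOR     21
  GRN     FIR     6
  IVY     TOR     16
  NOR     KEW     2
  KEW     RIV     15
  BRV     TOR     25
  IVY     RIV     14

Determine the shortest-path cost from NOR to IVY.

$30

Compare a few routes:
NOR - KEW - GRN - RIV - IVY: 2+10+4+14 = 30
NOR - KEW - RIV - IVY: 2+15+14 = 31
NOR - CEN - FIR - GRN - RIV - IVY: 5+2+6+4+14 = 31
NOR - CEN - FIR - TOR - IVY: 5+2+21+16 = 44
The minimum is $30 via NOR - KEW - GRN - RIV - IVY.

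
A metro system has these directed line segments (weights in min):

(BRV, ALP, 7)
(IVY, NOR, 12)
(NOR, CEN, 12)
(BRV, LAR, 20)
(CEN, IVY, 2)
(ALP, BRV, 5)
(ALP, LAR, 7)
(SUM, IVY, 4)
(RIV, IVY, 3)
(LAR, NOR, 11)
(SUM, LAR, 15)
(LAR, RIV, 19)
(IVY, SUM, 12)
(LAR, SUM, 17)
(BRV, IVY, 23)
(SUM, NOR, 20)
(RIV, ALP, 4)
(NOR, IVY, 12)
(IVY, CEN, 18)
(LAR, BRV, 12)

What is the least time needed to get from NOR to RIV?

Compare a few routes:
NOR → IVY → SUM → LAR → RIV: 12+12+15+19 = 58
NOR → CEN → IVY → SUM → LAR → RIV: 12+2+12+15+19 = 60
The minimum is 58 min via NOR → IVY → SUM → LAR → RIV.

58 min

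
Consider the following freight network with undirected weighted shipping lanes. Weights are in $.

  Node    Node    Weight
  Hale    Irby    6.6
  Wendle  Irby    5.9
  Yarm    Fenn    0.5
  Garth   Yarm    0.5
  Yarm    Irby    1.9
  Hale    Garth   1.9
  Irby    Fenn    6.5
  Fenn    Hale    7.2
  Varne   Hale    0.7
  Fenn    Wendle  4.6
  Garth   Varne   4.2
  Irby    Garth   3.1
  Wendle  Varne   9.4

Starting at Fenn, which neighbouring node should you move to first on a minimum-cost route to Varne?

Yarm

Compare a few routes:
Fenn–Yarm–Garth–Varne: 0.5+0.5+4.2 = 5.2
Fenn–Yarm–Garth–Hale–Varne: 0.5+0.5+1.9+0.7 = 3.6
Fenn–Hale–Varne: 7.2+0.7 = 7.9
Fenn–Yarm–Irby–Garth–Hale–Varne: 0.5+1.9+3.1+1.9+0.7 = 8.1
The minimum is $3.6 via Fenn–Yarm–Garth–Hale–Varne.
So from Fenn the first move is to Yarm.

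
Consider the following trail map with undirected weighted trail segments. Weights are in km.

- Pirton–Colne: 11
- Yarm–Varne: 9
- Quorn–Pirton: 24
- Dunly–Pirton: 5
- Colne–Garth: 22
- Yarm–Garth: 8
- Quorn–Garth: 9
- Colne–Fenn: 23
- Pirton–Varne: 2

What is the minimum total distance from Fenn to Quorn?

Settle nodes by increasing distance from Fenn:
Fenn: 0
Colne: 23  (via Fenn)
Pirton: 34  (via Colne)
Varne: 36  (via Pirton)
Dunly: 39  (via Pirton)
Garth: 45  (via Colne)
Yarm: 45  (via Varne)
Quorn: 54  (via Garth)
Shortest route: Fenn → Colne → Garth → Quorn = 54 km.

54 km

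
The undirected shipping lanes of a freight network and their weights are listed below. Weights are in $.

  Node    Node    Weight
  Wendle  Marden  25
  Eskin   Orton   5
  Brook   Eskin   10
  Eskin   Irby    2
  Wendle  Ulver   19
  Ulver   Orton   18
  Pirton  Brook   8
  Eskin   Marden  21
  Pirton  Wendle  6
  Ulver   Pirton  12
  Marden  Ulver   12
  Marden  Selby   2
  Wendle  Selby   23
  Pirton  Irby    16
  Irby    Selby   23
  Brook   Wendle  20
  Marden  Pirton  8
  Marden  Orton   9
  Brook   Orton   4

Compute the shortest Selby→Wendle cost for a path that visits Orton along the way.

$29

Shortest Selby→Orton: Selby–Marden–Orton = 11
Shortest Orton→Wendle: Orton–Brook–Pirton–Wendle = 18
Total via Orton: 11 + 18 = $29.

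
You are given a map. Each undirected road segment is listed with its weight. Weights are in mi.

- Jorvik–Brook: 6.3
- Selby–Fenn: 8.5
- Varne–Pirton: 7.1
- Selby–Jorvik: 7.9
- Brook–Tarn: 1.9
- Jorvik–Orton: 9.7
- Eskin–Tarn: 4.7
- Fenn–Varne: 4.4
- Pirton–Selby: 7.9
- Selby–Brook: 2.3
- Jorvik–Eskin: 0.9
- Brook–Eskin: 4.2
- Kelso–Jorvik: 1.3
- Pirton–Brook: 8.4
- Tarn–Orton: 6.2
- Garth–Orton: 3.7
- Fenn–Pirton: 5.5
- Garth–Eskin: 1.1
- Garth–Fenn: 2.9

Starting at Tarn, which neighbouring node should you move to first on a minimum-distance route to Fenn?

Eskin

Compare a few routes:
Tarn - Brook - Selby - Fenn: 1.9+2.3+8.5 = 12.7
Tarn - Eskin - Garth - Fenn: 4.7+1.1+2.9 = 8.7
Tarn - Brook - Eskin - Garth - Fenn: 1.9+4.2+1.1+2.9 = 10.1
Cheapest is Tarn - Eskin - Garth - Fenn at 8.7 mi.
So from Tarn the first move is to Eskin.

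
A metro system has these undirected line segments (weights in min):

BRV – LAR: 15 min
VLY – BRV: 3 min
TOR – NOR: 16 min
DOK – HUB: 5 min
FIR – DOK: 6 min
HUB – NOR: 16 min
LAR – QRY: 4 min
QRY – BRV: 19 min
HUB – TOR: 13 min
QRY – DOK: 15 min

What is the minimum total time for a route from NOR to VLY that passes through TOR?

71 min

Best NOR to TOR: NOR–TOR costing 16
Best TOR to VLY: TOR–HUB–DOK–QRY–BRV–VLY costing 55
Total via TOR: 16 + 55 = 71 min.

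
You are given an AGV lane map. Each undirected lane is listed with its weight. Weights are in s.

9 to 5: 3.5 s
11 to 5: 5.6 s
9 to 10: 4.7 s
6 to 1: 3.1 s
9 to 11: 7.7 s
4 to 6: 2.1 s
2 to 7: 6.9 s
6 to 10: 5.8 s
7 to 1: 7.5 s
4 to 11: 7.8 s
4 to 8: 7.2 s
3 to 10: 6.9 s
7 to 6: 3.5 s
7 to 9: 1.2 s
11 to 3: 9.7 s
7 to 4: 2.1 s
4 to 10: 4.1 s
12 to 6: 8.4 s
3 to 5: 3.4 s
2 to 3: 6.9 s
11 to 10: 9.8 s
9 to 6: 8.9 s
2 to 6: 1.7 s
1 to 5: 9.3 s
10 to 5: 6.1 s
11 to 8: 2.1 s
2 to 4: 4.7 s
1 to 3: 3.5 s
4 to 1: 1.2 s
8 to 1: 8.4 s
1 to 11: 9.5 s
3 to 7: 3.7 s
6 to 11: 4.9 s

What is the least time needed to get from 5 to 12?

16.6 s

Running Dijkstra from 5:
5: 0
3: 3.4  (via 5)
9: 3.5  (via 5)
7: 4.7  (via 9)
11: 5.6  (via 5)
10: 6.1  (via 5)
4: 6.8  (via 7)
1: 6.9  (via 3)
8: 7.7  (via 11)
6: 8.2  (via 7)
2: 9.9  (via 6)
12: 16.6  (via 6)
Shortest route: 5–9–7–6–12 = 16.6 s.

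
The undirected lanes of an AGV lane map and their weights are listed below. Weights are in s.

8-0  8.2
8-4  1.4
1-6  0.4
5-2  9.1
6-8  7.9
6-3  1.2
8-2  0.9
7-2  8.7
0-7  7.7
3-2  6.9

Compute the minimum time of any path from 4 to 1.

Candidate routes:
4–8–2–3–6–1: 1.4+0.9+6.9+1.2+0.4 = 10.8
4–8–6–1: 1.4+7.9+0.4 = 9.7
Cheapest is 4–8–6–1 at 9.7 s.

9.7 s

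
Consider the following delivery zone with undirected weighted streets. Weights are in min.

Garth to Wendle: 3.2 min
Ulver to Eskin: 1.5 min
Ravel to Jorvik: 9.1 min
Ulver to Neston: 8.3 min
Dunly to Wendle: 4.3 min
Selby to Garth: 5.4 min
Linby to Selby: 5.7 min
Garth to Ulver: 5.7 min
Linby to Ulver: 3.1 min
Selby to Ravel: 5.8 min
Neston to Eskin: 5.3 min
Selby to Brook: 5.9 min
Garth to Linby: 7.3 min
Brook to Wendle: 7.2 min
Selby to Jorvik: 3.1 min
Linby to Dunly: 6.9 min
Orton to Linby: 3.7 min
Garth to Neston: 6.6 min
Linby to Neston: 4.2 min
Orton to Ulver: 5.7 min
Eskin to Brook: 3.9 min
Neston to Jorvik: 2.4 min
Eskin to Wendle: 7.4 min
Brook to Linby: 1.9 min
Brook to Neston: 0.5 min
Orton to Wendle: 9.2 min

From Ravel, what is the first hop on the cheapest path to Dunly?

Selby

Candidate routes:
Ravel–Selby–Garth–Wendle–Dunly: 5.8+5.4+3.2+4.3 = 18.7
Ravel–Selby–Linby–Dunly: 5.8+5.7+6.9 = 18.4
Ravel–Selby–Brook–Linby–Dunly: 5.8+5.9+1.9+6.9 = 20.5
Cheapest is Ravel–Selby–Linby–Dunly at 18.4 min.
So from Ravel the first move is to Selby.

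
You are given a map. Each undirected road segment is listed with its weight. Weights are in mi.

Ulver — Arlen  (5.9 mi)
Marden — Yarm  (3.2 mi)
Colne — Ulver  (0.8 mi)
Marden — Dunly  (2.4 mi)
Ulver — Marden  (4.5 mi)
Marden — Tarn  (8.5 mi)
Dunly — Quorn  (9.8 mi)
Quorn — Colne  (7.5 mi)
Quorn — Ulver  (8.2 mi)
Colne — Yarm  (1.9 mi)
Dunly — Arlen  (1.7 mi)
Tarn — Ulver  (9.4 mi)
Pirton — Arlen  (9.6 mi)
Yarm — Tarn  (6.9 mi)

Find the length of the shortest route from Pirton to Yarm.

16.9 mi

Shortest distances from Pirton:
Pirton: 0
Arlen: 9.6  (via Pirton)
Dunly: 11.3  (via Arlen)
Marden: 13.7  (via Dunly)
Ulver: 15.5  (via Arlen)
Colne: 16.3  (via Ulver)
Yarm: 16.9  (via Marden)
Shortest route: Pirton → Arlen → Dunly → Marden → Yarm = 16.9 mi.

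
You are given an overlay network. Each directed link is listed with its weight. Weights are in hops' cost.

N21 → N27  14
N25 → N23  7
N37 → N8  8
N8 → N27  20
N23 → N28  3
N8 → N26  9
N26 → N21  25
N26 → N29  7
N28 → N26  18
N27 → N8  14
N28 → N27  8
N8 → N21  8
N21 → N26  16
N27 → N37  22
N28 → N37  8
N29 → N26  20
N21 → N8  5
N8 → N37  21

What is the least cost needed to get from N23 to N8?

19 hops' cost

Running Dijkstra from N23:
N23: 0
N28: 3  (via N23)
N27: 11  (via N28)
N37: 11  (via N28)
N8: 19  (via N37)
Shortest route: N23–N28–N37–N8 = 19 hops' cost.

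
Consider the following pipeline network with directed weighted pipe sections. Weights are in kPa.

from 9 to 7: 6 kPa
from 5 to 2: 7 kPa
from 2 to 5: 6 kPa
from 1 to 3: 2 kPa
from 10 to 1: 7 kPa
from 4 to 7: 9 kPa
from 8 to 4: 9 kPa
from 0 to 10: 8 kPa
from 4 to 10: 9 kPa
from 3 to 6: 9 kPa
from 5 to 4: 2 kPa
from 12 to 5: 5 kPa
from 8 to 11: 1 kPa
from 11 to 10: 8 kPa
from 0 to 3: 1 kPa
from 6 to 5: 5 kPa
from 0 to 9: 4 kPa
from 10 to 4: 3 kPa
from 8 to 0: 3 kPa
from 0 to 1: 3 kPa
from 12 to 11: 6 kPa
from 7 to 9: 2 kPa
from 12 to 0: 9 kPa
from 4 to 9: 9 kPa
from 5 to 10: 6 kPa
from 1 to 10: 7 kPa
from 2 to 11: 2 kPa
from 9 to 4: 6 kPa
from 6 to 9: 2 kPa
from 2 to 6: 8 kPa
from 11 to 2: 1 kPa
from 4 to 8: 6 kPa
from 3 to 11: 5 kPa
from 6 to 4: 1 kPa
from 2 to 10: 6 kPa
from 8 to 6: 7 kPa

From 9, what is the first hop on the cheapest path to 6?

Compare a few routes:
9–4–8–11–2–6: 6+6+1+1+8 = 22
9–4–8–0–3–6: 6+6+3+1+9 = 25
9–4–8–0–1–3–6: 6+6+3+3+2+9 = 29
9–4–8–6: 6+6+7 = 19
The minimum is 19 kPa via 9–4–8–6.
So from 9 the first move is to 4.

4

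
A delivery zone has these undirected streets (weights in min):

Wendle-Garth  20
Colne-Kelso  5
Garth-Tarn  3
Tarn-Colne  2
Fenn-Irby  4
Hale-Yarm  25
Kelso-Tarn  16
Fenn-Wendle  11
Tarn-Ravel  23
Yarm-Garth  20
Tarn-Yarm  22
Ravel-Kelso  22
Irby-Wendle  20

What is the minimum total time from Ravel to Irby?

Candidate routes:
Ravel → Tarn → Garth → Wendle → Fenn → Irby: 23+3+20+11+4 = 61
Ravel → Kelso → Colne → Tarn → Garth → Wendle → Fenn → Irby: 22+5+2+3+20+11+4 = 67
Ravel → Tarn → Garth → Wendle → Irby: 23+3+20+20 = 66
Ravel → Kelso → Colne → Tarn → Garth → Wendle → Irby: 22+5+2+3+20+20 = 72
Cheapest is Ravel → Tarn → Garth → Wendle → Fenn → Irby at 61 min.

61 min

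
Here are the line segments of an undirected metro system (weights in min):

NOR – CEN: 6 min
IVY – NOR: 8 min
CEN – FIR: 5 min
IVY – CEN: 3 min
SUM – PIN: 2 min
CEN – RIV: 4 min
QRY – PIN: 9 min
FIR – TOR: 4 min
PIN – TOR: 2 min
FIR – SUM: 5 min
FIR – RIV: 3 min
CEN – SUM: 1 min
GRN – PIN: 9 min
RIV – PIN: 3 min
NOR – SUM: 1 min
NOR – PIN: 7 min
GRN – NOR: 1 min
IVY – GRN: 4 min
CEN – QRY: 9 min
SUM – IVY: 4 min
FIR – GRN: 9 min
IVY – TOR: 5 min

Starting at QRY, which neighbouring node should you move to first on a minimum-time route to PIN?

Candidate routes:
QRY–CEN–IVY–SUM–PIN: 9+3+4+2 = 18
QRY–PIN: 9 = 9
QRY–CEN–SUM–PIN: 9+1+2 = 12
QRY–CEN–RIV–PIN: 9+4+3 = 16
Cheapest is QRY–PIN at 9 min.
So from QRY the first move is to PIN.

PIN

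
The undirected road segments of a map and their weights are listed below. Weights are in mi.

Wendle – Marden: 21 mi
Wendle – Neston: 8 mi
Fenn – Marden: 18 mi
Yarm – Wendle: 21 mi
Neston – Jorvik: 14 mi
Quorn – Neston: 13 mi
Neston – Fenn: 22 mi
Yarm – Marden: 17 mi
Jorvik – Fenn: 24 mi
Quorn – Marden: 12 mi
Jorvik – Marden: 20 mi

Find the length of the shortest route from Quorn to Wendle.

Shortest distances from Quorn:
Quorn: 0
Marden: 12  (via Quorn)
Neston: 13  (via Quorn)
Wendle: 21  (via Neston)
Shortest route: Quorn–Neston–Wendle = 21 mi.

21 mi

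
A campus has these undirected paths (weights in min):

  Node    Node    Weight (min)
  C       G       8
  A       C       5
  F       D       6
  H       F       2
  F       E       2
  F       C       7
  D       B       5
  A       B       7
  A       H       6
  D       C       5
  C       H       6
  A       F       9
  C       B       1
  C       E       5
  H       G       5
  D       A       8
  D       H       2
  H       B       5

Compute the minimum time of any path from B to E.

Running Dijkstra from B:
B: 0
C: 1  (via B)
D: 5  (via B)
H: 5  (via B)
A: 6  (via C)
E: 6  (via C)
Shortest route: B–C–E = 6 min.

6 min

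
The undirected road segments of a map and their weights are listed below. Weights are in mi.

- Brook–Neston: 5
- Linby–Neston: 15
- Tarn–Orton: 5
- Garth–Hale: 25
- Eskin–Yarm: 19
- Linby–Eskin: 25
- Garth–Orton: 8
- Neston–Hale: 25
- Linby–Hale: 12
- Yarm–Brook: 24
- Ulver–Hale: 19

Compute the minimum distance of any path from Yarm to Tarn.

92 mi

Running Dijkstra from Yarm:
Yarm: 0
Eskin: 19  (via Yarm)
Brook: 24  (via Yarm)
Neston: 29  (via Brook)
Linby: 44  (via Eskin)
Hale: 54  (via Neston)
Ulver: 73  (via Hale)
Garth: 79  (via Hale)
Orton: 87  (via Garth)
Tarn: 92  (via Orton)
Shortest route: Yarm → Brook → Neston → Hale → Garth → Orton → Tarn = 92 mi.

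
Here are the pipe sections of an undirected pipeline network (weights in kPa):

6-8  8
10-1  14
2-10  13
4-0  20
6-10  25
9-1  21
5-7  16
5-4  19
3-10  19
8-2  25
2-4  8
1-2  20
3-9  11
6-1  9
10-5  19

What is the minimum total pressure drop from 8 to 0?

Compare a few routes:
8 - 2 - 4 - 0: 25+8+20 = 53
8 - 6 - 1 - 2 - 4 - 0: 8+9+20+8+20 = 65
8 - 6 - 10 - 2 - 4 - 0: 8+25+13+8+20 = 74
8 - 6 - 1 - 10 - 2 - 4 - 0: 8+9+14+13+8+20 = 72
The minimum is 53 kPa via 8 - 2 - 4 - 0.

53 kPa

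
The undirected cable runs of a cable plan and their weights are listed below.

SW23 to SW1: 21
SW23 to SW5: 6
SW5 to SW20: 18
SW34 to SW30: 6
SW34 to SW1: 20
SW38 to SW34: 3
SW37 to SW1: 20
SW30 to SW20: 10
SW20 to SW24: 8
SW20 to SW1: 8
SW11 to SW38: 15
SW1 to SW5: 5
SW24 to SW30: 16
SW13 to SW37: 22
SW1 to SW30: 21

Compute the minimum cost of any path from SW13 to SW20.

50

Enumerating some paths:
SW13 - SW37 - SW1 - SW20: 22+20+8 = 50
SW13 - SW37 - SW1 - SW5 - SW20: 22+20+5+18 = 65
Cheapest is SW13 - SW37 - SW1 - SW20 at 50.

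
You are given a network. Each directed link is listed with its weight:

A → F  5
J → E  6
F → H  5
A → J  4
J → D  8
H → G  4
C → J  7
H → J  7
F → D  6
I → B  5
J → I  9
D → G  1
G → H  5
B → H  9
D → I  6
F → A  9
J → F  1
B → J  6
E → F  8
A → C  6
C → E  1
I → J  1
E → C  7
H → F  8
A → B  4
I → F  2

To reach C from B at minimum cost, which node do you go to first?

Compare a few routes:
B - J - F - A - C: 6+1+9+6 = 22
B - J - E - C: 6+6+7 = 19
Cheapest is B - J - E - C at 19.
So from B the first move is to J.

J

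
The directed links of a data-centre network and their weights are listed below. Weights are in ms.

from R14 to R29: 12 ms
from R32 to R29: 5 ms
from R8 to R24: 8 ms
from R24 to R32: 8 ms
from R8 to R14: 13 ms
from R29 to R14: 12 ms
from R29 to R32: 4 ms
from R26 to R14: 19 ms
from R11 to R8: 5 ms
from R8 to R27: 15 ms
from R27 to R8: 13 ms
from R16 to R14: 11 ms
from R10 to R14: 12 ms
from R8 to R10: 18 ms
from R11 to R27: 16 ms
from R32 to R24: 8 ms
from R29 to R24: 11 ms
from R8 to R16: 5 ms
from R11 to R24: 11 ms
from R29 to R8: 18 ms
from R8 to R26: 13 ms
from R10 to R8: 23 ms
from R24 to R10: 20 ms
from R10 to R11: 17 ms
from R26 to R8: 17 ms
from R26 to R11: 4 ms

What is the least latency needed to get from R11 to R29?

24 ms

Enumerating some paths:
R11 - R24 - R32 - R29: 11+8+5 = 24
R11 - R8 - R14 - R29: 5+13+12 = 30
R11 - R8 - R24 - R32 - R29: 5+8+8+5 = 26
Cheapest is R11 - R24 - R32 - R29 at 24 ms.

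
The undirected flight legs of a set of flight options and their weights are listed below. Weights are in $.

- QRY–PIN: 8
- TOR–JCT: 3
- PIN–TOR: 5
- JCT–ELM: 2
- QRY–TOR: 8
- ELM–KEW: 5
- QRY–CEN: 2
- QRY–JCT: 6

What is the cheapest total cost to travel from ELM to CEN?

Enumerating some paths:
ELM - JCT - QRY - CEN: 2+6+2 = 10
ELM - JCT - TOR - QRY - CEN: 2+3+8+2 = 15
ELM - JCT - TOR - PIN - QRY - CEN: 2+3+5+8+2 = 20
Cheapest is ELM - JCT - QRY - CEN at $10.

$10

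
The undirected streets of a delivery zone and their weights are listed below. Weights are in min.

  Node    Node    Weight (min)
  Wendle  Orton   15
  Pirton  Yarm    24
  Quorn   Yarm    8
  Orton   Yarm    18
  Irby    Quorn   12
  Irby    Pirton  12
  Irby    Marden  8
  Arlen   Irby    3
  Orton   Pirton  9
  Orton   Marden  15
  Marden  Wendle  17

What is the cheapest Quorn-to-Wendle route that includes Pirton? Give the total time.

Best Quorn to Pirton: Quorn–Irby–Pirton costing 24
Best Pirton to Wendle: Pirton–Orton–Wendle costing 24
Total via Pirton: 24 + 24 = 48 min.

48 min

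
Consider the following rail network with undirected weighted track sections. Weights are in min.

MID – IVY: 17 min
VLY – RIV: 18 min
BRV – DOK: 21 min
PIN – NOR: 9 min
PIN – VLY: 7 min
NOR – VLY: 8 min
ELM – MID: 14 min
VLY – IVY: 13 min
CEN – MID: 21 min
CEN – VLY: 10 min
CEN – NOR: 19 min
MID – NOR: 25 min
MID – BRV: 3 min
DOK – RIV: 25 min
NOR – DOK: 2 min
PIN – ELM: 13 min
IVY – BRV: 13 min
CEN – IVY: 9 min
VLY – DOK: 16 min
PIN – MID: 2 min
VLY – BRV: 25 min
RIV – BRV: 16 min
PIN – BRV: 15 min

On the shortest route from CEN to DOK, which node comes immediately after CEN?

VLY

Enumerating some paths:
CEN–VLY–DOK: 10+16 = 26
CEN–NOR–DOK: 19+2 = 21
CEN–VLY–NOR–DOK: 10+8+2 = 20
CEN–VLY–PIN–NOR–DOK: 10+7+9+2 = 28
Cheapest is CEN–VLY–NOR–DOK at 20 min.
So from CEN the first move is to VLY.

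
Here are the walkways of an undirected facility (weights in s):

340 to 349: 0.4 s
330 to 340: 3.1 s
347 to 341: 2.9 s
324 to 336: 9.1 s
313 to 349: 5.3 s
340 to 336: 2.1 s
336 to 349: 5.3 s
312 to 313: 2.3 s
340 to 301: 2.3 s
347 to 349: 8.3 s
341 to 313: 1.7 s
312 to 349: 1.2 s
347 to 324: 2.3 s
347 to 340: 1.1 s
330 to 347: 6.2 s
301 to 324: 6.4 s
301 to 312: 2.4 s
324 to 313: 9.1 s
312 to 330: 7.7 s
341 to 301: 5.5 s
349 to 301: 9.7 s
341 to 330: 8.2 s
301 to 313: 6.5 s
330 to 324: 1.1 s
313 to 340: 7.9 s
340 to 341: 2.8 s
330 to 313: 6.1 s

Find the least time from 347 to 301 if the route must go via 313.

Best 347 to 313: 347 → 341 → 313 costing 4.6
Best 313 to 301: 313 → 312 → 301 costing 4.7
Total via 313: 4.6 + 4.7 = 9.3 s.

9.3 s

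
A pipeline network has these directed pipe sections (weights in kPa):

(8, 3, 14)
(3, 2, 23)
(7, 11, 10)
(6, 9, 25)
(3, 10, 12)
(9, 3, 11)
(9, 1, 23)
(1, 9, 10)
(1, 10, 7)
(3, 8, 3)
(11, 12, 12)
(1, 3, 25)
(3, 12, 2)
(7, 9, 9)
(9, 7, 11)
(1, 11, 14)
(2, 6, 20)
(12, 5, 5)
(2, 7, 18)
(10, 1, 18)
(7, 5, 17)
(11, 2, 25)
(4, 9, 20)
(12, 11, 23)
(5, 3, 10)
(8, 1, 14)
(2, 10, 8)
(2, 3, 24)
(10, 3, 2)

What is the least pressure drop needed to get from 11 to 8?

30 kPa

Compare a few routes:
11 - 2 - 10 - 3 - 8: 25+8+2+3 = 38
11 - 12 - 5 - 3 - 8: 12+5+10+3 = 30
The minimum is 30 kPa via 11 - 12 - 5 - 3 - 8.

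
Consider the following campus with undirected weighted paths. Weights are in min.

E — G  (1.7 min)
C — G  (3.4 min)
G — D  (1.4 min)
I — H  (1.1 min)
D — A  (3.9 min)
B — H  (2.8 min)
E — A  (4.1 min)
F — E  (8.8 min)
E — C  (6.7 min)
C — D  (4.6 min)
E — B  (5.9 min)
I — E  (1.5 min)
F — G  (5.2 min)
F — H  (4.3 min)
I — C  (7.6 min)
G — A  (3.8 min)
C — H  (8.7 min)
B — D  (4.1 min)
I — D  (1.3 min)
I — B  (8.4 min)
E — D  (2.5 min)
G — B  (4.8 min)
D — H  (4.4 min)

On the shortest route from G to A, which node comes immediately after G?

A

Enumerating some paths:
G - A: 3.8 = 3.8
G - D - A: 1.4+3.9 = 5.3
G - D - E - A: 1.4+2.5+4.1 = 8
G - E - A: 1.7+4.1 = 5.8
Cheapest is G - A at 3.8 min.
So from G the first move is to A.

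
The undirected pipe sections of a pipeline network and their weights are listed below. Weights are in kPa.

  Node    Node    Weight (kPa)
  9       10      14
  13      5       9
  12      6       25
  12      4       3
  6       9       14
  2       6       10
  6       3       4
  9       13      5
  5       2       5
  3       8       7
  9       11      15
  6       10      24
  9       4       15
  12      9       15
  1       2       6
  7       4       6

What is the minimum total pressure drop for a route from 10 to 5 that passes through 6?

39 kPa

Shortest 10→6: 10–6 = 24
Best 6 to 5: 6–2–5 costing 15
Total via 6: 24 + 15 = 39 kPa.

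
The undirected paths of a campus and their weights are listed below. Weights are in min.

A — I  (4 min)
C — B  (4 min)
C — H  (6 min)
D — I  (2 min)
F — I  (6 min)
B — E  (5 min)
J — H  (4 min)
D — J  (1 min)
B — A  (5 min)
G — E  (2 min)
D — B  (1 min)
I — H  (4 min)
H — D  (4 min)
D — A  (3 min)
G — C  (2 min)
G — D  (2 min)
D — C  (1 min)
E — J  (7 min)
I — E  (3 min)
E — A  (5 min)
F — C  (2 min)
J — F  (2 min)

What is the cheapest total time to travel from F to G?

4 min

Running Dijkstra from F:
F: 0
C: 2  (via F)
J: 2  (via F)
D: 3  (via C)
B: 4  (via D)
G: 4  (via C)
Shortest route: F–C–G = 4 min.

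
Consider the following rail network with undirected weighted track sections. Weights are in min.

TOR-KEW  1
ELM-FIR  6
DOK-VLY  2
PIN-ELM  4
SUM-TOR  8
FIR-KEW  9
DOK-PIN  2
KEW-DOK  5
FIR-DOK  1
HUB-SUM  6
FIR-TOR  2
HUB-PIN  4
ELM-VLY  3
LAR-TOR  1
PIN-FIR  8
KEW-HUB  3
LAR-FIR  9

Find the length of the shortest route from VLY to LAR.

6 min

Settle nodes by increasing distance from VLY:
VLY: 0
DOK: 2  (via VLY)
ELM: 3  (via VLY)
FIR: 3  (via DOK)
PIN: 4  (via DOK)
TOR: 5  (via FIR)
KEW: 6  (via TOR)
LAR: 6  (via TOR)
Shortest route: VLY → DOK → FIR → TOR → LAR = 6 min.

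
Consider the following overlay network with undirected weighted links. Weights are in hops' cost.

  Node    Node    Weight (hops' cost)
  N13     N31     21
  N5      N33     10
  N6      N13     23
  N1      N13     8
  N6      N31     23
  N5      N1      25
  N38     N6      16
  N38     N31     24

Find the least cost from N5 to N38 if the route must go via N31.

78 hops' cost

Best N5 to N31: N5–N1–N13–N31 costing 54
Shortest N31→N38: N31–N38 = 24
Total via N31: 54 + 24 = 78 hops' cost.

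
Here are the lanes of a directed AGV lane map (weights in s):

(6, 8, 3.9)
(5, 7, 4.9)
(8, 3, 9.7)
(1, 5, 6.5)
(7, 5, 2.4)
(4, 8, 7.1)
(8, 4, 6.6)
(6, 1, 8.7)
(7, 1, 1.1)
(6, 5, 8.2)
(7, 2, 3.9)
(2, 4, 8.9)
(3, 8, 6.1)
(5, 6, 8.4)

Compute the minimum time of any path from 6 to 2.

17 s

Compare a few routes:
6–1–5–7–2: 8.7+6.5+4.9+3.9 = 24
6–5–7–2: 8.2+4.9+3.9 = 17
Cheapest is 6–5–7–2 at 17 s.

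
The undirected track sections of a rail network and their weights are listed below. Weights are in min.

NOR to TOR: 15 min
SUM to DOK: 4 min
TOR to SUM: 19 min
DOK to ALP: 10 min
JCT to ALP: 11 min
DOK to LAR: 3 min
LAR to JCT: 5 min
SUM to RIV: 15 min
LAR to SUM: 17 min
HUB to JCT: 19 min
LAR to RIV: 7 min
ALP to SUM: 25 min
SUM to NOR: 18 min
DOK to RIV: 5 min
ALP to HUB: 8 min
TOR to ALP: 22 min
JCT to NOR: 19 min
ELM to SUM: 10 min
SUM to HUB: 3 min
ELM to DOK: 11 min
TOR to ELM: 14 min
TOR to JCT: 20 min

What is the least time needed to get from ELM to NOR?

28 min

Running Dijkstra from ELM:
ELM: 0
SUM: 10  (via ELM)
DOK: 11  (via ELM)
HUB: 13  (via SUM)
LAR: 14  (via DOK)
TOR: 14  (via ELM)
RIV: 16  (via DOK)
JCT: 19  (via LAR)
ALP: 21  (via DOK)
NOR: 28  (via SUM)
Shortest route: ELM–SUM–NOR = 28 min.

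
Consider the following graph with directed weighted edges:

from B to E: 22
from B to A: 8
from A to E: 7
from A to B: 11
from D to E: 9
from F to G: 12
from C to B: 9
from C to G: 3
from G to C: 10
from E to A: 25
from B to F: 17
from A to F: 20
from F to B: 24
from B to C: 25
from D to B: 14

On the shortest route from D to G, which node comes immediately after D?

B

Candidate routes:
D–B–C–G: 14+25+3 = 42
D–E–A–F–G: 9+25+20+12 = 66
D–B–A–F–G: 14+8+20+12 = 54
D–B–F–G: 14+17+12 = 43
Cheapest is D–B–C–G at 42.
So from D the first move is to B.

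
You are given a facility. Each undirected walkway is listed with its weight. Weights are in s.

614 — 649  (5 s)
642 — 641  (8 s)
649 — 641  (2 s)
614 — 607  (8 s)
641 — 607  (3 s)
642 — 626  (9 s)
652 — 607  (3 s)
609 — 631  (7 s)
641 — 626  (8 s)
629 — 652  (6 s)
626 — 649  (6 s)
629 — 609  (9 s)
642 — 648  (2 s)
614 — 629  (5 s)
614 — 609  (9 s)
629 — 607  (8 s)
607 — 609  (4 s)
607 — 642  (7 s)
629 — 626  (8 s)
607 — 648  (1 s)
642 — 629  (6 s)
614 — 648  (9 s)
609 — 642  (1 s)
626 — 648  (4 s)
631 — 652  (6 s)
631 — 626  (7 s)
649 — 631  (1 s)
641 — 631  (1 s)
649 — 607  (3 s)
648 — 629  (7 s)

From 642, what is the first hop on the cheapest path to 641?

Compare a few routes:
642 - 648 - 607 - 641: 2+1+3 = 6
642 - 641: 8 = 8
642 - 609 - 607 - 641: 1+4+3 = 8
The minimum is 6 s via 642 - 648 - 607 - 641.
So from 642 the first move is to 648.

648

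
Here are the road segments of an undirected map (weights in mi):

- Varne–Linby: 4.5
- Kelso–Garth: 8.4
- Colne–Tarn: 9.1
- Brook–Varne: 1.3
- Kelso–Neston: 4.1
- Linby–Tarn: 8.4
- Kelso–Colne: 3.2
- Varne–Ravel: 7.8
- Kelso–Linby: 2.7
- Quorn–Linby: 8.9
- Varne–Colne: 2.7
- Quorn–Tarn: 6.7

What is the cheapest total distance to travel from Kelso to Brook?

Running Dijkstra from Kelso:
Kelso: 0
Linby: 2.7  (via Kelso)
Colne: 3.2  (via Kelso)
Neston: 4.1  (via Kelso)
Varne: 5.9  (via Colne)
Brook: 7.2  (via Varne)
Shortest route: Kelso–Colne–Varne–Brook = 7.2 mi.

7.2 mi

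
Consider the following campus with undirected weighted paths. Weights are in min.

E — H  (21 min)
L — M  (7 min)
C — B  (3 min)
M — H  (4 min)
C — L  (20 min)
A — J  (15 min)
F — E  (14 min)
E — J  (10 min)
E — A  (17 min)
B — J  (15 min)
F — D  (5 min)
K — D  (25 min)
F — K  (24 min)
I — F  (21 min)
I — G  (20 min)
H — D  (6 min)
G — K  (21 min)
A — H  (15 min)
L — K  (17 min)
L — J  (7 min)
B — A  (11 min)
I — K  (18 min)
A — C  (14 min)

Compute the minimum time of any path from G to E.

Compare a few routes:
G → K → L → M → H → E: 21+17+7+4+21 = 70
G → I → F → E: 20+21+14 = 55
G → K → F → E: 21+24+14 = 59
G → K → D → F → E: 21+25+5+14 = 65
The minimum is 55 min via G → I → F → E.

55 min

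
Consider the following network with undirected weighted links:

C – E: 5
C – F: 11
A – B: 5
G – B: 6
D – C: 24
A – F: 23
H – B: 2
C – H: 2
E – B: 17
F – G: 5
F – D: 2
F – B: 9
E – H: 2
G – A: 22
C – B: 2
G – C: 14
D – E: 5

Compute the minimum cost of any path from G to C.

8

Running Dijkstra from G:
G: 0
F: 5  (via G)
B: 6  (via G)
D: 7  (via F)
C: 8  (via B)
Shortest route: G–B–C = 8.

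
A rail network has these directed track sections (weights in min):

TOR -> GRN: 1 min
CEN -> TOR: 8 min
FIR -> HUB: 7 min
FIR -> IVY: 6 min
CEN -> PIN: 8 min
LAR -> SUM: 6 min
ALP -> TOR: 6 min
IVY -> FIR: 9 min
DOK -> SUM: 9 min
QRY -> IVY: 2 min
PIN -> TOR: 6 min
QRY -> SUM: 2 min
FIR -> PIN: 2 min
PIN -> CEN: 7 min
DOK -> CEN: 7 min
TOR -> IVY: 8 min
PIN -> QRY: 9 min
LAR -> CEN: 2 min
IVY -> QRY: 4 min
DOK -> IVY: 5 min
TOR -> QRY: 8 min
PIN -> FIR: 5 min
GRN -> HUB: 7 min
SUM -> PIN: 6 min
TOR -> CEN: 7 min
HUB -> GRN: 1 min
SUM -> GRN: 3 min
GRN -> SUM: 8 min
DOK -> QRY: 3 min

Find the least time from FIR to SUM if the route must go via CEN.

Best FIR to CEN: FIR–PIN–CEN costing 9
Shortest CEN→SUM: CEN–TOR–GRN–SUM = 17
Total via CEN: 9 + 17 = 26 min.

26 min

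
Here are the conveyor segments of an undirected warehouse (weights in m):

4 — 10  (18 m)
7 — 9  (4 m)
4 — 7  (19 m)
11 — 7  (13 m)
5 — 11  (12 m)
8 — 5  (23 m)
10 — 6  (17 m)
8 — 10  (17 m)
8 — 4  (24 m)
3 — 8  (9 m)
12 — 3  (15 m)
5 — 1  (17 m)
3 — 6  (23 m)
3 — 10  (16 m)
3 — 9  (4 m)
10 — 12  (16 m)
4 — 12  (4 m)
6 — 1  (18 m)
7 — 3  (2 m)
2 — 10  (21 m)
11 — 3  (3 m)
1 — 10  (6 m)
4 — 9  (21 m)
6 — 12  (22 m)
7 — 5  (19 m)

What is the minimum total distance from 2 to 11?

Enumerating some paths:
2 → 10 → 3 → 7 → 11: 21+16+2+13 = 52
2 → 10 → 12 → 3 → 11: 21+16+15+3 = 55
2 → 10 → 8 → 3 → 11: 21+17+9+3 = 50
2 → 10 → 3 → 11: 21+16+3 = 40
Cheapest is 2 → 10 → 3 → 11 at 40 m.

40 m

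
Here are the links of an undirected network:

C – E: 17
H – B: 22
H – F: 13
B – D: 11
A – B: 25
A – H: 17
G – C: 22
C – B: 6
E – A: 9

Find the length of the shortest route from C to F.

41

Candidate routes:
C → E → A → H → F: 17+9+17+13 = 56
C → B → A → H → F: 6+25+17+13 = 61
C → B → H → F: 6+22+13 = 41
C → E → A → B → H → F: 17+9+25+22+13 = 86
The minimum is 41 via C → B → H → F.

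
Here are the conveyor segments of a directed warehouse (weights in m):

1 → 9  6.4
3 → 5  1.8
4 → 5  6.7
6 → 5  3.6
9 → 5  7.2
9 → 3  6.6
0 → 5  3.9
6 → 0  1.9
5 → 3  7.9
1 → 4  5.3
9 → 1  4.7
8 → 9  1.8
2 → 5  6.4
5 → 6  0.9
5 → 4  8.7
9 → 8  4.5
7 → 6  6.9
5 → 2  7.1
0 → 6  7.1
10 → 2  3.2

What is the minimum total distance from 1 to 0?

14.8 m

Enumerating some paths:
1–9–5–6–0: 6.4+7.2+0.9+1.9 = 16.4
1–9–3–5–6–0: 6.4+6.6+1.8+0.9+1.9 = 17.6
1–4–5–6–0: 5.3+6.7+0.9+1.9 = 14.8
The minimum is 14.8 m via 1–4–5–6–0.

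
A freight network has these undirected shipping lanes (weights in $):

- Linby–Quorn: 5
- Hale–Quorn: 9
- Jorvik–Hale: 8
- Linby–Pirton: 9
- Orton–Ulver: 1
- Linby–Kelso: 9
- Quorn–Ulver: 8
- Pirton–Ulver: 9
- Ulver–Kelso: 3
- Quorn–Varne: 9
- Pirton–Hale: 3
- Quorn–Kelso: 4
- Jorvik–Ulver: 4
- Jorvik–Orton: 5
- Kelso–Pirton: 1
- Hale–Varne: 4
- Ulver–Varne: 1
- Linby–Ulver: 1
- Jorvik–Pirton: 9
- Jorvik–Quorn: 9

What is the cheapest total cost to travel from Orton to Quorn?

$7

Compare a few routes:
Orton → Ulver → Linby → Quorn: 1+1+5 = 7
Orton → Ulver → Kelso → Quorn: 1+3+4 = 8
The minimum is $7 via Orton → Ulver → Linby → Quorn.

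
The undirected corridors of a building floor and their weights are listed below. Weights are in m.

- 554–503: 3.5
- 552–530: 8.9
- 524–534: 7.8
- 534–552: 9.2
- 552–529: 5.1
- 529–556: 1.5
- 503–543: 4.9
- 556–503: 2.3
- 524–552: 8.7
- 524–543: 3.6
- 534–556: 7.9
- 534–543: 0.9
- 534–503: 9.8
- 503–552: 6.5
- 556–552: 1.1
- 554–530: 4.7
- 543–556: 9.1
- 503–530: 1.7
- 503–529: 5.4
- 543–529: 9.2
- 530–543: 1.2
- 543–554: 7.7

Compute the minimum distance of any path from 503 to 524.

6.5 m

Shortest distances from 503:
503: 0
530: 1.7  (via 503)
556: 2.3  (via 503)
543: 2.9  (via 530)
552: 3.4  (via 556)
554: 3.5  (via 503)
534: 3.8  (via 543)
529: 3.8  (via 556)
524: 6.5  (via 543)
Shortest route: 503–530–543–524 = 6.5 m.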